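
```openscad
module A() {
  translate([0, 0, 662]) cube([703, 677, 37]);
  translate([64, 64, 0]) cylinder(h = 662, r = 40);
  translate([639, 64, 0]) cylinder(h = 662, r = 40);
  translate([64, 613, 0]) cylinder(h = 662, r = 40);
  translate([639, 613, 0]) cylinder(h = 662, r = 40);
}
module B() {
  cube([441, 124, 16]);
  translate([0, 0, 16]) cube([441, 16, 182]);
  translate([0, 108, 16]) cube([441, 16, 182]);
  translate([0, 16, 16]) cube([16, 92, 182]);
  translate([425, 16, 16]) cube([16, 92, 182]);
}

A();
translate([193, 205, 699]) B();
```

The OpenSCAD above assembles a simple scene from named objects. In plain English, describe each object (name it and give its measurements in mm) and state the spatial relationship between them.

A is a table with a 703×677 mm rectangular top, 37 mm thick, top surface at z = 699 mm, supported by four round legs of 80 mm diameter, each leg's bounding box inset 24 mm from the nearest pair of top edges, running from the floor.

B is an open-topped rectangular box: outside dimensions 441×124×198 mm, with a uniform wall and base thickness of 16 mm. The base is a full 441×124 slab on the floor; four walls sit on top of the base. The front and back walls (the −y and +y sides) span the full width; the two side walls fit between them.

The open box is on top of the table.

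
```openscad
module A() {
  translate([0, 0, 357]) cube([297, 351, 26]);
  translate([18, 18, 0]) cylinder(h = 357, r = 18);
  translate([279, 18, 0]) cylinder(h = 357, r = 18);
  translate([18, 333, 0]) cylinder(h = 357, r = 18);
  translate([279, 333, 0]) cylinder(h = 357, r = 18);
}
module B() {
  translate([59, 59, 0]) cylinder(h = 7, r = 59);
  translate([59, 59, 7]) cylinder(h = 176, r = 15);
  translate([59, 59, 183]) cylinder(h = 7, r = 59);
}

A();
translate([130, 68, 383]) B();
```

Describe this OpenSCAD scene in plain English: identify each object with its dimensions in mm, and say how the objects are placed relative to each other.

A is a four-legged stool. The seat is 297×351 mm, 26 mm thick, top at z = 383 mm. It stands on four round legs, each 36 mm in diameter, from z = 0 to the seat underside, each leg's axis is inset half a diameter from the nearest pair of seat edges (so the leg's bounding box is flush with the corner).

B is a spool: two coaxial disc flanges of radius 59 mm and thickness 7 mm, joined by a core cylinder of radius 15 mm and height 176 mm. The lower flange rests on z = 0 and the three cylinders share a vertical axis.

The spool is on top of the stool.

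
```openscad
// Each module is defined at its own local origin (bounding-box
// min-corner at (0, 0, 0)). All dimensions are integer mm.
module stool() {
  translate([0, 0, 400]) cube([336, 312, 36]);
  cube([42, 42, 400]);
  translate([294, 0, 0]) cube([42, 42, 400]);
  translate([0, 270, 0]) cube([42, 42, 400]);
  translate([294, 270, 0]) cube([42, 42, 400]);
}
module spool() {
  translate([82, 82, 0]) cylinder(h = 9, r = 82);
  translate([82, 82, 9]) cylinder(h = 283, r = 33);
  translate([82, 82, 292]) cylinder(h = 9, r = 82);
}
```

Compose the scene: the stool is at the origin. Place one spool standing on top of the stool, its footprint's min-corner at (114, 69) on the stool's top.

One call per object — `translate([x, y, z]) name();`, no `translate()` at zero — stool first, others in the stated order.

stool();
translate([114, 69, 436]) spool();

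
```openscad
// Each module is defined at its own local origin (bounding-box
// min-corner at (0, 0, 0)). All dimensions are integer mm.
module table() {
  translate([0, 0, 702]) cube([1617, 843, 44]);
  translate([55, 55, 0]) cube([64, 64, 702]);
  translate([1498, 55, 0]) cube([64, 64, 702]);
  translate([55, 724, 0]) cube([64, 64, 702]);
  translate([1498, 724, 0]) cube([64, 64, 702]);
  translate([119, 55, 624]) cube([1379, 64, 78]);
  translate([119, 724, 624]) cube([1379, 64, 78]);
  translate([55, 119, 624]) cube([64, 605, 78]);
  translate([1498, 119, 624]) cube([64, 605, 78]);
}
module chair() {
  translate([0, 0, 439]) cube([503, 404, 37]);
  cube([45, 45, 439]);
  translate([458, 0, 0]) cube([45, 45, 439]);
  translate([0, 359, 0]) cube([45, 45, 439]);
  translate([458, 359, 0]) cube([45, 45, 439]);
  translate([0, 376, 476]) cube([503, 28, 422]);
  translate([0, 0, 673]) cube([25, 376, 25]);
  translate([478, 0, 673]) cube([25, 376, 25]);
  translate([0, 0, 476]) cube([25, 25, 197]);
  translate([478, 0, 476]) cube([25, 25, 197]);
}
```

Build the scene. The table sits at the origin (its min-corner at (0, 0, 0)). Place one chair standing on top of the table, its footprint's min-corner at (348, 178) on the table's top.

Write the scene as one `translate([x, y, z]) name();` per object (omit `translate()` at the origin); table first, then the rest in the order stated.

table();
translate([348, 178, 746]) chair();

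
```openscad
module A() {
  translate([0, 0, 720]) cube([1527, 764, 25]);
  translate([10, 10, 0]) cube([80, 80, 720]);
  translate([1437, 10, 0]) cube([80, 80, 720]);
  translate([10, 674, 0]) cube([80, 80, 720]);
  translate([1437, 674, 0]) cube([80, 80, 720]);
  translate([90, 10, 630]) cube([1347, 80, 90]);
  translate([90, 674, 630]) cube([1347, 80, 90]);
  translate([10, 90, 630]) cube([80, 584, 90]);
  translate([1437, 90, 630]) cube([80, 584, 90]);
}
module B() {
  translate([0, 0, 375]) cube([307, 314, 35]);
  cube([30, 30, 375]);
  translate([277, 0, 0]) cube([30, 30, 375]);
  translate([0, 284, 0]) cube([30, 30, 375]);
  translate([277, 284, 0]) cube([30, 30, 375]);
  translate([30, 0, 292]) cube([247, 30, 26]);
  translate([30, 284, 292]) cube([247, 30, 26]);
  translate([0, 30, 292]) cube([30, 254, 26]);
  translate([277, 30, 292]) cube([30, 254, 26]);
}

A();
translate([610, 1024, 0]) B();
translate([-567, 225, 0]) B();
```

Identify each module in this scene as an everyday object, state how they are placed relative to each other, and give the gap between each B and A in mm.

Each stool's nearest face is 260 mm from the table's bounding box.

A is a table. B is a stool. Two stools sit around the table at the +y, −x sides. The gap between each stool and the table is 260 mm.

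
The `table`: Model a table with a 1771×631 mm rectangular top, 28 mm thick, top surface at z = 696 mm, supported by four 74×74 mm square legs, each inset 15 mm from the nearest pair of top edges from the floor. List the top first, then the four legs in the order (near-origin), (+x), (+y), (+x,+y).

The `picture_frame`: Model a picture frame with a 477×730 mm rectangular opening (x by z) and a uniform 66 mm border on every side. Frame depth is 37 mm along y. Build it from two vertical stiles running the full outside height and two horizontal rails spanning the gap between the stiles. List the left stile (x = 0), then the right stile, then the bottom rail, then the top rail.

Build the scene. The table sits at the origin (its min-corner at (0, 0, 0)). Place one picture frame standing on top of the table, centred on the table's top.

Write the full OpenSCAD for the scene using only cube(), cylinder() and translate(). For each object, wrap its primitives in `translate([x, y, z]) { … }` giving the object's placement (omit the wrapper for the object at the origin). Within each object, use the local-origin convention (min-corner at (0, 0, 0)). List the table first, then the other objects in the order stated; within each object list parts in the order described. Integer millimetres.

translate([0, 0, 668]) cube([1771, 631, 28]);
translate([15, 15, 0]) cube([74, 74, 668]);
translate([1682, 15, 0]) cube([74, 74, 668]);
translate([15, 542, 0]) cube([74, 74, 668]);
translate([1682, 542, 0]) cube([74, 74, 668]);
translate([581, 297, 696]) {
  cube([66, 37, 862]);
  translate([543, 0, 0]) cube([66, 37, 862]);
  translate([66, 0, 0]) cube([477, 37, 66]);
  translate([66, 0, 796]) cube([477, 37, 66]);
}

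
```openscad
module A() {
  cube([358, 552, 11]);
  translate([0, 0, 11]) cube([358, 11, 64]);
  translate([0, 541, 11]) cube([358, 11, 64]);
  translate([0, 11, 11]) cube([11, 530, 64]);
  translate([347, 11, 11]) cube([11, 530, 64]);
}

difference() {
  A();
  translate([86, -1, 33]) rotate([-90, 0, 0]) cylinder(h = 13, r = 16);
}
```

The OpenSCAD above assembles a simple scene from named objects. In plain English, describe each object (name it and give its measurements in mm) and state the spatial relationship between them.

A is an open-topped rectangular box: outside dimensions 358×552×75 mm, with a uniform wall and base thickness of 11 mm. The base is a full 358×552 slab on the floor; four walls sit on top of the base. The front and back walls (the −y and +y sides) span the full width; the two side walls fit between them.

The open box has a circular hole of radius 16 mm through its front wall, centred at (x = 86, z = 33).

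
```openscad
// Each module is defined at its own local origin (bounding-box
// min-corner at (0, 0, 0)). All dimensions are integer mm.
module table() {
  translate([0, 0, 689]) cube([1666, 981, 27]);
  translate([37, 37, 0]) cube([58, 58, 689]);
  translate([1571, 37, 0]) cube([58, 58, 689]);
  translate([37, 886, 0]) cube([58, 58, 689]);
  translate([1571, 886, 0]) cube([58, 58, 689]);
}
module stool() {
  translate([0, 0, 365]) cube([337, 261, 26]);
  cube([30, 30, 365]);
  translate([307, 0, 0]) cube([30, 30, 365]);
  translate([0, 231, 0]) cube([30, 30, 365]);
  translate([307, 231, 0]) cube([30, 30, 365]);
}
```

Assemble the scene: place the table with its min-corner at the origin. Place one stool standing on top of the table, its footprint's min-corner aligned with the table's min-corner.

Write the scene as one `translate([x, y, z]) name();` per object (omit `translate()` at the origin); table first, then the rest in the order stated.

table();
translate([0, 0, 716]) stool();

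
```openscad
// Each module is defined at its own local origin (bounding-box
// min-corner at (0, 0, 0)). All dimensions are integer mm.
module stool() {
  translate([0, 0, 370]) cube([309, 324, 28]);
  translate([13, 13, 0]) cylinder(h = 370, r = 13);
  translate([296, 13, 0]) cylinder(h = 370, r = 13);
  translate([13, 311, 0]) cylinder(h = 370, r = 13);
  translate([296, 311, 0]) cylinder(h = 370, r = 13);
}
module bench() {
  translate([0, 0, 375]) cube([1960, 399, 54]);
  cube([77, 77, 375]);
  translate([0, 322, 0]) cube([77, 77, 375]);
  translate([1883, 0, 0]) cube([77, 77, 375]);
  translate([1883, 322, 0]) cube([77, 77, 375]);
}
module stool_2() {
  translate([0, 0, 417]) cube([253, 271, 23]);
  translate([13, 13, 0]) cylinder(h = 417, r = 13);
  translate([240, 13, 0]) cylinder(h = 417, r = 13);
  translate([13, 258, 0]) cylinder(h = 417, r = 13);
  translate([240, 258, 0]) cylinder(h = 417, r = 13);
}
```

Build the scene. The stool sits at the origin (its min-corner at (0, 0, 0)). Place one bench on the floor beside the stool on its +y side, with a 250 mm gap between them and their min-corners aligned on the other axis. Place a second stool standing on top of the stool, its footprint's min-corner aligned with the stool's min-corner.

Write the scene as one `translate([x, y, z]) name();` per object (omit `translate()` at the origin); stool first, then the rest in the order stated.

stool();
translate([0, 574, 0]) bench();
translate([0, 0, 398]) stool_2();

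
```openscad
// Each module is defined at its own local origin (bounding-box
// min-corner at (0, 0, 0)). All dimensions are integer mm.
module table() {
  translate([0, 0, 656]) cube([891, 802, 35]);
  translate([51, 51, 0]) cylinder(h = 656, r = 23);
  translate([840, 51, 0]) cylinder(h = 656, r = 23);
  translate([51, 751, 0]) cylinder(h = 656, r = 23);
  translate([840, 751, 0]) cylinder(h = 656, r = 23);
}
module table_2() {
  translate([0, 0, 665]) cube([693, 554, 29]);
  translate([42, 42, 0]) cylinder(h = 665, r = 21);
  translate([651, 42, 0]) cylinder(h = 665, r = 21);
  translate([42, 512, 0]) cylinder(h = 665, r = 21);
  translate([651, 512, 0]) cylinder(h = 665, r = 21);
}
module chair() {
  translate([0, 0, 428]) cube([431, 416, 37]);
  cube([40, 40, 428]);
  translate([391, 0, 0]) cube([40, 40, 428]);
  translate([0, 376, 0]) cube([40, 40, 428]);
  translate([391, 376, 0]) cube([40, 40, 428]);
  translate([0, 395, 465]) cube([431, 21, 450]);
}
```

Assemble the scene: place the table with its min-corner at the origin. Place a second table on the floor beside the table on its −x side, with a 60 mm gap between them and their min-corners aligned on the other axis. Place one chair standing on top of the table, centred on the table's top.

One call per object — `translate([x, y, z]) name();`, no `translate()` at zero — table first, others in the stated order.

table();
translate([-753, 0, 0]) table_2();
translate([230, 193, 691]) chair();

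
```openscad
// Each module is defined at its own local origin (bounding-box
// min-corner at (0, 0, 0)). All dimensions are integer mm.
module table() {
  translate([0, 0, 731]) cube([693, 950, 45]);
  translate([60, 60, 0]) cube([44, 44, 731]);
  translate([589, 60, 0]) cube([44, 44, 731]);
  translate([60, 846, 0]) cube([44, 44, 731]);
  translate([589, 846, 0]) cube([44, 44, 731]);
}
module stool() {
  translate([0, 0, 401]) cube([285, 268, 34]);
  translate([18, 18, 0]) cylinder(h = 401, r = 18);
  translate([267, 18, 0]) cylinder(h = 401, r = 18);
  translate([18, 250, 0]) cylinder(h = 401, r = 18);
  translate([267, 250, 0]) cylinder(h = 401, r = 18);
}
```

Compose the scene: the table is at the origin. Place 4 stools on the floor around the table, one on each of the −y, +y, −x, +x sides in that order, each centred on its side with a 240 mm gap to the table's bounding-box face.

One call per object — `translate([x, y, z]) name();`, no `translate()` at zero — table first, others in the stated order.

table();
translate([204, -508, 0]) stool();
translate([204, 1190, 0]) stool();
translate([-525, 341, 0]) stool();
translate([933, 341, 0]) stool();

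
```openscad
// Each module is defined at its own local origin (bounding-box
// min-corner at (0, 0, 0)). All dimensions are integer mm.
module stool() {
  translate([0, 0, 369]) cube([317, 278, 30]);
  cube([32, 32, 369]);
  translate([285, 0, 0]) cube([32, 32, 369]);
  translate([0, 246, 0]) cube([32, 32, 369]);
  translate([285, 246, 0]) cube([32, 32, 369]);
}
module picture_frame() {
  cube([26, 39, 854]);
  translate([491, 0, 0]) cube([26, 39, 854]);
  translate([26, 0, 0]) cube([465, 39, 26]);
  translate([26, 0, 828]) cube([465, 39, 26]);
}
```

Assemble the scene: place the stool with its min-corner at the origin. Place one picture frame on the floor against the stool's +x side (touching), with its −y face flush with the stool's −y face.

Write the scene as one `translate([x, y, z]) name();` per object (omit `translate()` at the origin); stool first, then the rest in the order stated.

stool();
translate([317, 0, 0]) picture_frame();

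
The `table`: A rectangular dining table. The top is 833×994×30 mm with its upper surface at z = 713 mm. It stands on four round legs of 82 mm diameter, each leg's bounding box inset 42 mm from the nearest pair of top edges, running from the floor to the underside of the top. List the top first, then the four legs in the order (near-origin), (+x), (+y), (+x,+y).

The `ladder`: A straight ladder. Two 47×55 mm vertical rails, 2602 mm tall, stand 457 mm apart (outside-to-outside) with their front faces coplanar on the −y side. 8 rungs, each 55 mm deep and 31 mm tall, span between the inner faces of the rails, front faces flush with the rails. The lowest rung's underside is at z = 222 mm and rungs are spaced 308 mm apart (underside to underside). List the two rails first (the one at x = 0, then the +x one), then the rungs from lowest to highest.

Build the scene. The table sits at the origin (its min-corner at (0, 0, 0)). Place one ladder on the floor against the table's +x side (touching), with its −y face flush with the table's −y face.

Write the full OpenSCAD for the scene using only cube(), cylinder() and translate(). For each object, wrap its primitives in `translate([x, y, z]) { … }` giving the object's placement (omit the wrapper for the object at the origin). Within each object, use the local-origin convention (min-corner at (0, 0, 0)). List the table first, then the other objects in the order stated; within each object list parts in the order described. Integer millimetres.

translate([0, 0, 683]) cube([833, 994, 30]);
translate([83, 83, 0]) cylinder(h = 683, r = 41);
translate([750, 83, 0]) cylinder(h = 683, r = 41);
translate([83, 911, 0]) cylinder(h = 683, r = 41);
translate([750, 911, 0]) cylinder(h = 683, r = 41);
translate([833, 0, 0]) {
  cube([47, 55, 2602]);
  translate([410, 0, 0]) cube([47, 55, 2602]);
  translate([47, 0, 222]) cube([363, 55, 31]);
  translate([47, 0, 530]) cube([363, 55, 31]);
  translate([47, 0, 838]) cube([363, 55, 31]);
  translate([47, 0, 1146]) cube([363, 55, 31]);
  translate([47, 0, 1454]) cube([363, 55, 31]);
  translate([47, 0, 1762]) cube([363, 55, 31]);
  translate([47, 0, 2070]) cube([363, 55, 31]);
  translate([47, 0, 2378]) cube([363, 55, 31]);
}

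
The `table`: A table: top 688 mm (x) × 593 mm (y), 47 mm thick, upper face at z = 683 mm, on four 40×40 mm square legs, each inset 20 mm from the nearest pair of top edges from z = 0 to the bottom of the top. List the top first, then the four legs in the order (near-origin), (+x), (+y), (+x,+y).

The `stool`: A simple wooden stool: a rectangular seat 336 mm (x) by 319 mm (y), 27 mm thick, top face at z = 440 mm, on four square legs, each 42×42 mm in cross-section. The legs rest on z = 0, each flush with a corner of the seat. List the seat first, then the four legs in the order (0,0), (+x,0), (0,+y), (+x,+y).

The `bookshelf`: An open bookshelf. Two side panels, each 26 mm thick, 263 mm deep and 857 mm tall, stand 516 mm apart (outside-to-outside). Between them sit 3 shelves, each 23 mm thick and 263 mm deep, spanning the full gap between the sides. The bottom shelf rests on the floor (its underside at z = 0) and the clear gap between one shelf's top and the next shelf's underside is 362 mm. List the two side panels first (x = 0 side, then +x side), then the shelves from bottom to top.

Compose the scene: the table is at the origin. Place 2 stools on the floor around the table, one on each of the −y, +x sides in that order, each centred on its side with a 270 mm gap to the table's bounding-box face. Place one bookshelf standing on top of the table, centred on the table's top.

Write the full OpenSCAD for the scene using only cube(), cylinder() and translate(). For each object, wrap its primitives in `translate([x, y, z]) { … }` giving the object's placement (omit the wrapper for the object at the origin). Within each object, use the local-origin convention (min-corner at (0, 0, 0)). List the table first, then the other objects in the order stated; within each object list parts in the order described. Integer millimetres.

translate([0, 0, 636]) cube([688, 593, 47]);
translate([20, 20, 0]) cube([40, 40, 636]);
translate([628, 20, 0]) cube([40, 40, 636]);
translate([20, 533, 0]) cube([40, 40, 636]);
translate([628, 533, 0]) cube([40, 40, 636]);
translate([176, -589, 0]) {
  translate([0, 0, 413]) cube([336, 319, 27]);
  cube([42, 42, 413]);
  translate([294, 0, 0]) cube([42, 42, 413]);
  translate([0, 277, 0]) cube([42, 42, 413]);
  translate([294, 277, 0]) cube([42, 42, 413]);
}
translate([958, 137, 0]) {
  translate([0, 0, 413]) cube([336, 319, 27]);
  cube([42, 42, 413]);
  translate([294, 0, 0]) cube([42, 42, 413]);
  translate([0, 277, 0]) cube([42, 42, 413]);
  translate([294, 277, 0]) cube([42, 42, 413]);
}
translate([86, 165, 683]) {
  cube([26, 263, 857]);
  translate([490, 0, 0]) cube([26, 263, 857]);
  translate([26, 0, 0]) cube([464, 263, 23]);
  translate([26, 0, 385]) cube([464, 263, 23]);
  translate([26, 0, 770]) cube([464, 263, 23]);
}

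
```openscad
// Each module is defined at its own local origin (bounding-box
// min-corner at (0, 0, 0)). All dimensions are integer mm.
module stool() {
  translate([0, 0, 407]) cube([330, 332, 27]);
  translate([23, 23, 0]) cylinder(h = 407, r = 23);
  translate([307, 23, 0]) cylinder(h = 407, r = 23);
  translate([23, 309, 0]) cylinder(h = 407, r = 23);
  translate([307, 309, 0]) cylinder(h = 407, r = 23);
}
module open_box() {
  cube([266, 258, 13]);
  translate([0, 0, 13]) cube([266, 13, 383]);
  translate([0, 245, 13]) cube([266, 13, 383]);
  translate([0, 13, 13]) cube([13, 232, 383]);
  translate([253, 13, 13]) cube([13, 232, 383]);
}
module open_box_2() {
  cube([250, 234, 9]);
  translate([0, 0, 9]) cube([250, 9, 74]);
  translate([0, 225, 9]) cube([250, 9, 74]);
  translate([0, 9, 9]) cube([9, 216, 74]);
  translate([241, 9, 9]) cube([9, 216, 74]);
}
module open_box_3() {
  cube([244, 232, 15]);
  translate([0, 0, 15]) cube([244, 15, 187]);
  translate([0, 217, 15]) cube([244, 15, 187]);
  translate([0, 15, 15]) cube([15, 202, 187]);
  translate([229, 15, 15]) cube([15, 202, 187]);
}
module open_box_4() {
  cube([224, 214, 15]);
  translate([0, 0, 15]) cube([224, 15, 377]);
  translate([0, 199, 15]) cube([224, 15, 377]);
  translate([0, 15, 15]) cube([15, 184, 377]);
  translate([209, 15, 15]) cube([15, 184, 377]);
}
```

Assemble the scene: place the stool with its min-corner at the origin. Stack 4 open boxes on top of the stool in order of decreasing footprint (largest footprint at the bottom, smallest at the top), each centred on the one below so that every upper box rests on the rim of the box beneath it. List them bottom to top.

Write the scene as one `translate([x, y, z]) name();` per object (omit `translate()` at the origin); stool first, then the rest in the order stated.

stool();
translate([32, 37, 434]) open_box();
translate([40, 49, 830]) open_box_2();
translate([43, 50, 913]) open_box_3();
translate([53, 59, 1115]) open_box_4();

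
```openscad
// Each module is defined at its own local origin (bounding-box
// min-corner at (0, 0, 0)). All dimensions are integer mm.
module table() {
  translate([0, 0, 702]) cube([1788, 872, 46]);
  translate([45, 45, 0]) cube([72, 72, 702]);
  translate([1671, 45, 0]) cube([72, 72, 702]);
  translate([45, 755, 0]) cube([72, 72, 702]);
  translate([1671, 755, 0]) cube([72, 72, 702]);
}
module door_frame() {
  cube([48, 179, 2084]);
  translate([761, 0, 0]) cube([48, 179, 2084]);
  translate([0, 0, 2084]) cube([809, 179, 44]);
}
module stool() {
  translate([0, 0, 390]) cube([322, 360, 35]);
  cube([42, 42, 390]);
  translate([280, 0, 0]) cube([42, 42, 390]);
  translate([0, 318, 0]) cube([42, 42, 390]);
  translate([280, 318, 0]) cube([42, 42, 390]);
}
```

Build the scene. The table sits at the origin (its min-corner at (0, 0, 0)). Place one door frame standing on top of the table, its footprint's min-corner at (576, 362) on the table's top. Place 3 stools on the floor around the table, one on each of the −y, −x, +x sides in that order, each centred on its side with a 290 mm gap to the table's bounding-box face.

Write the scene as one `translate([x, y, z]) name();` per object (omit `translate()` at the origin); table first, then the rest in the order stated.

table();
translate([576, 362, 748]) door_frame();
translate([733, -650, 0]) stool();
translate([-612, 256, 0]) stool();
translate([2078, 256, 0]) stool();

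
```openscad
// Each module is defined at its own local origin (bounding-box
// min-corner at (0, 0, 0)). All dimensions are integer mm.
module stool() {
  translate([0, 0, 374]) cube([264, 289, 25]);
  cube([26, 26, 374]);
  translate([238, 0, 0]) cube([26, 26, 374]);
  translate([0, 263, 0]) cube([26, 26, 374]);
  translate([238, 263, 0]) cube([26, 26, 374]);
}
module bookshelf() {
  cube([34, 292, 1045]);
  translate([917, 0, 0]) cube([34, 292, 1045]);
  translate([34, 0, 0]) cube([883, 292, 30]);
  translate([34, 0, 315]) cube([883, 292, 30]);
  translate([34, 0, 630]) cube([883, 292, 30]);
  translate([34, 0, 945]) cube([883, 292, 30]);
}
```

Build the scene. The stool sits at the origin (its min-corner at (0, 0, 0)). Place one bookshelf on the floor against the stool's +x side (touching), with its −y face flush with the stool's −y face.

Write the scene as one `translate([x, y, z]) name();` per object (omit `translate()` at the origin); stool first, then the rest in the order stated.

stool();
translate([264, 0, 0]) bookshelf();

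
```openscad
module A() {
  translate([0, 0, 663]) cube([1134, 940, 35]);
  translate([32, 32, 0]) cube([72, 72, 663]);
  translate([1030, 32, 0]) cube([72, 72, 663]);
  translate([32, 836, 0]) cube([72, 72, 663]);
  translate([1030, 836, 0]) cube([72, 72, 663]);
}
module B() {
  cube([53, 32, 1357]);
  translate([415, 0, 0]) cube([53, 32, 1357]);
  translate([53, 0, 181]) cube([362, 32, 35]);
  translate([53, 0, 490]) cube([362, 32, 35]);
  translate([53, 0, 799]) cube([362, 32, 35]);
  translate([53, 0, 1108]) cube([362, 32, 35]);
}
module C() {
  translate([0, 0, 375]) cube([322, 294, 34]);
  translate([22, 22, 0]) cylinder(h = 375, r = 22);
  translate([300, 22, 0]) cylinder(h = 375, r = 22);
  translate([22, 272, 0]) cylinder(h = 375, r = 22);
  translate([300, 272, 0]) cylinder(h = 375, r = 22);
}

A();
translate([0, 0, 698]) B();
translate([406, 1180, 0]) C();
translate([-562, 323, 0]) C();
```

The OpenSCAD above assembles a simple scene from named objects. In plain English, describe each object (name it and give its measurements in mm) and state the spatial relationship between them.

A is a table: top 1134 mm (x) × 940 mm (y), 35 mm thick, upper face at z = 698 mm, on four 72×72 mm square legs, each inset 32 mm from the nearest pair of top edges, running from z = 0 to the bottom of the top.

B is a wooden ladder with two side rails of 53×32 mm section and 1357 mm height, set 468 mm apart overall. Between them run 4 rectangular rungs (32 mm deep, 35 mm thick), front faces flush with the rails' −y face. The bottom of the first rung is 181 mm above the floor and each subsequent rung is 309 mm higher than the one below.

C is a simple wooden stool: a rectangular seat 322 mm (x) by 294 mm (y), 34 mm thick, top face at z = 409 mm, on four round legs, each 44 mm in diameter. The legs rest on z = 0, each leg's axis is inset half a diameter from the nearest pair of seat edges (so the leg's bounding box is flush with the corner).

The ladder is on top of the table. Two stools sit around the table at the +y, −x sides.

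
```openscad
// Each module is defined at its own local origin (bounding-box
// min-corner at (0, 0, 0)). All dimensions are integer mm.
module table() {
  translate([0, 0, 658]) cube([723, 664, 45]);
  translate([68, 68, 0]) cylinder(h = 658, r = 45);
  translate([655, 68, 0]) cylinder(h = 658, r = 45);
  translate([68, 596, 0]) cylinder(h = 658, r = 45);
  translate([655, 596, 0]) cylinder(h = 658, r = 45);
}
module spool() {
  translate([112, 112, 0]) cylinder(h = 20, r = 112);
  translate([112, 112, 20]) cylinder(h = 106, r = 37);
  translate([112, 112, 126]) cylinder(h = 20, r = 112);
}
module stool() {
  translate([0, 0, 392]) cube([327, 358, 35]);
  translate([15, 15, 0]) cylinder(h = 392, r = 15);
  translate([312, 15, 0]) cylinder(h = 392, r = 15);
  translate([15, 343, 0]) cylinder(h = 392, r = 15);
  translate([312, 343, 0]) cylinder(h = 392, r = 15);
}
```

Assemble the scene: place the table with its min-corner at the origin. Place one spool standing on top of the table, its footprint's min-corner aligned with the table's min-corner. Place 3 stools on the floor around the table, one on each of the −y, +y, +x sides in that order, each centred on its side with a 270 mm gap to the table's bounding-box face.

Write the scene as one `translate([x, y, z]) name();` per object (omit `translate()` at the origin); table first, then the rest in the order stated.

table();
translate([0, 0, 703]) spool();
translate([198, -628, 0]) stool();
translate([198, 934, 0]) stool();
translate([993, 153, 0]) stool();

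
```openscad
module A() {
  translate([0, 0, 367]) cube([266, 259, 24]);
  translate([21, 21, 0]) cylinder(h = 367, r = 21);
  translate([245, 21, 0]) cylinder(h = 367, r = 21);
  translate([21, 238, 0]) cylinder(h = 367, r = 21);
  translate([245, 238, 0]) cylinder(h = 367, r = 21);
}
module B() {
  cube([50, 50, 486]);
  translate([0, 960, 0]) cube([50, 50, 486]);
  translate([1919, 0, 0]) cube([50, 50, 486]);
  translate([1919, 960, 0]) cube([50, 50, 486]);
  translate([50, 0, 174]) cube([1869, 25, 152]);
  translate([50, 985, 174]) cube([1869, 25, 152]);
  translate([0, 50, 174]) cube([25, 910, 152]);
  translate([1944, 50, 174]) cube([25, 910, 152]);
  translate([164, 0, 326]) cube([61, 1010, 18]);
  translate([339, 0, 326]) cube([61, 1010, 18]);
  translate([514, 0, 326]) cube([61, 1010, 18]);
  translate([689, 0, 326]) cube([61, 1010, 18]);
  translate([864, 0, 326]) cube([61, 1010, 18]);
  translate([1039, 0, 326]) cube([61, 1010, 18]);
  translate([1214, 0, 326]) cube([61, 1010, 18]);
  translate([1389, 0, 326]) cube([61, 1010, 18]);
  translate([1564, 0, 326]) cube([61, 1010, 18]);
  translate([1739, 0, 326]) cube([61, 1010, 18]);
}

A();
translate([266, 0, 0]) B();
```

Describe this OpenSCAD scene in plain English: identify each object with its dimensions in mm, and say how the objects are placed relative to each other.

A is a four-legged stool. The seat is a 266×259×24 mm slab whose top surface is at z = 391 mm; four round legs, each 42 mm in diameter, run from the floor (z = 0) to the underside of the seat, each leg's axis is inset half a diameter from the nearest pair of seat edges (so the leg's bounding box is flush with the corner).

B is a bed frame 1969 mm long (x) by 1010 mm wide (y). Four 50×50 mm corner posts, 486 mm tall, at the corners of the footprint. Four rails of 25 mm thickness and 152 mm height run between adjacent posts with their undersides at z = 174 mm, their outer faces flush with the outside of the frame (the two x-running rails run between the posts' inner faces; the two y-running rails run between the posts' inner faces). 10 slats, each 61 mm wide (x) and 18 mm thick, lie across the top of the two x-running rails, running the full 1010 mm width of the frame in y; the slats are evenly spaced along x between the inner faces of the end posts with equal gaps (rounded down to the nearest mm) at the −x end and between each pair — any rounding remainder accumulates at the +x end.

The bed frame is against the stool's +x side, with their −y faces flush.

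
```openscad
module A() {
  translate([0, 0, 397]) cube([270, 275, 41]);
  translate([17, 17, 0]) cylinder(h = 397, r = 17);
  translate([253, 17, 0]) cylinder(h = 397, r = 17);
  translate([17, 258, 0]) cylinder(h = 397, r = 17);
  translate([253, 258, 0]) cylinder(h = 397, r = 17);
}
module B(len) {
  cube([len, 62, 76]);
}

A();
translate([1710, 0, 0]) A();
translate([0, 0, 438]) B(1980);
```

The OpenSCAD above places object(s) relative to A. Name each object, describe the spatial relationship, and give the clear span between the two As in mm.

A is a stool. B is a beam. A beam spans the tops of two stools. The clear span between the two stools is 1440 mm.

Second stool starts at x = 1710; first ends at x = 270; clear span = 1710 − 270 = 1440 mm.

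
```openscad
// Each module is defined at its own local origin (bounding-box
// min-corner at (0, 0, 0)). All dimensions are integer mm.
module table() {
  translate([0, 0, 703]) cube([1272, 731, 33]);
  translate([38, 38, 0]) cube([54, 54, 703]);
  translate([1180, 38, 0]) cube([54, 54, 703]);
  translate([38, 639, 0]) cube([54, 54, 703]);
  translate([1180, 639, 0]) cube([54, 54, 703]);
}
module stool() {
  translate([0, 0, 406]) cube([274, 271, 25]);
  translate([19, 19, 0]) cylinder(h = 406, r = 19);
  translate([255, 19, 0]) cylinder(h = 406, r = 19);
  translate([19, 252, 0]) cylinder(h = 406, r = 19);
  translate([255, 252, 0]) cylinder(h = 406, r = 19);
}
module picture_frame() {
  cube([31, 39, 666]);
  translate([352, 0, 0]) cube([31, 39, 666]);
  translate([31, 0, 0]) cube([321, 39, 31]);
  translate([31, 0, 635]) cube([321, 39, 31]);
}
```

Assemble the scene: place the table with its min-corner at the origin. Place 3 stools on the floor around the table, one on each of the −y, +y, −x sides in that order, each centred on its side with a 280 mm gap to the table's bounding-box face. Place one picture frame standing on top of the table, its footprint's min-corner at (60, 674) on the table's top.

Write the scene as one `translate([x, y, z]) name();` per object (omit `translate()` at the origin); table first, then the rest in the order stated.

table();
translate([499, -551, 0]) stool();
translate([499, 1011, 0]) stool();
translate([-554, 230, 0]) stool();
translate([60, 674, 736]) picture_frame();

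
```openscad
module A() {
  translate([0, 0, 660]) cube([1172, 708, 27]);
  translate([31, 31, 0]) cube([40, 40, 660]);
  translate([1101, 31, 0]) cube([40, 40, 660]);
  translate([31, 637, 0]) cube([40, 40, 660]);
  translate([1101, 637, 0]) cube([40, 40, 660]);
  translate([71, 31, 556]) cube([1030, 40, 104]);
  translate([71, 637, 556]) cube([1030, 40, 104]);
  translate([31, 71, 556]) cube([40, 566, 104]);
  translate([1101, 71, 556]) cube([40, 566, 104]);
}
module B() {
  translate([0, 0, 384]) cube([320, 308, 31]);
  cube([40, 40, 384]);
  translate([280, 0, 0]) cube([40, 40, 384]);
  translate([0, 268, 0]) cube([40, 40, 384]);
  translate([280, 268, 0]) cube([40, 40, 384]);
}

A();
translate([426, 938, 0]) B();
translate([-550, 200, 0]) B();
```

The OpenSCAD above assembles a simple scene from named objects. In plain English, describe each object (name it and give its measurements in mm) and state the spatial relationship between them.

A is a table: top 1172 mm (x) × 708 mm (y), 27 mm thick, upper face at z = 687 mm, on four 40×40 mm square legs, each inset 31 mm from the nearest pair of top edges, running from z = 0 to the bottom of the top. Four apron rails, 40 mm thick and 104 mm tall, run between adjacent legs with their top edges flush with the underside of the top and their outer faces flush with the legs' outer faces.

B is a four-legged stool. The seat is a 320×308×31 mm slab whose top surface is at z = 415 mm; four square legs, each 40×40 mm in cross-section, run from the floor (z = 0) to the underside of the seat, each flush with a corner of the seat.

Two stools sit around the table at the +y, −x sides.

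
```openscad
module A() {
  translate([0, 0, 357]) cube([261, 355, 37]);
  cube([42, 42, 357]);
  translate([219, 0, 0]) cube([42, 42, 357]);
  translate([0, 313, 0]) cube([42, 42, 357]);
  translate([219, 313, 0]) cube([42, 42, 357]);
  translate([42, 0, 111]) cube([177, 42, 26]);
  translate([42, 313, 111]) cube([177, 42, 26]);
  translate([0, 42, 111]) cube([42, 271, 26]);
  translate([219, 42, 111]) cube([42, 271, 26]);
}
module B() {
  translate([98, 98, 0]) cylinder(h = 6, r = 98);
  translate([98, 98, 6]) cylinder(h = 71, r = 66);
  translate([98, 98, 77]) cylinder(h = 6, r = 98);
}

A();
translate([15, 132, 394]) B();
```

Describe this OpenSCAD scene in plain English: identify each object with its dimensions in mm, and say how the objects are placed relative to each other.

A is a simple wooden stool: a rectangular seat 261 mm (x) by 355 mm (y), 37 mm thick, top face at z = 394 mm, on four square legs, each 42×42 mm in cross-section. The legs rest on z = 0, each flush with a corner of the seat. Four stretchers, 42 mm wide and 26 mm tall, connect adjacent legs with their undersides at z = 111 mm, each running between the inner faces of the legs it joins and aligned with the legs' outer faces on the other axis.

B is a spool: two coaxial disc flanges of radius 98 mm and thickness 6 mm, joined by a core cylinder of radius 66 mm and height 71 mm. The lower flange rests on z = 0 and the three cylinders share a vertical axis.

The spool is on top of the stool.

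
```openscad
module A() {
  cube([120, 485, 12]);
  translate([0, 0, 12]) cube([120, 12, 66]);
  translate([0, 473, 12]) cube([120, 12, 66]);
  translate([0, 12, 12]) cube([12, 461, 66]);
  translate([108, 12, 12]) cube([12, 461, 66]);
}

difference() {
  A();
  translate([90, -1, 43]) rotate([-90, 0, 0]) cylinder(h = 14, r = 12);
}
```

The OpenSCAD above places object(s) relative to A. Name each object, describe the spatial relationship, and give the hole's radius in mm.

A is an open box. The open box has a circular hole through its front wall. The hole's radius is 12 mm.

The subtracted cylinder has r = 12 mm.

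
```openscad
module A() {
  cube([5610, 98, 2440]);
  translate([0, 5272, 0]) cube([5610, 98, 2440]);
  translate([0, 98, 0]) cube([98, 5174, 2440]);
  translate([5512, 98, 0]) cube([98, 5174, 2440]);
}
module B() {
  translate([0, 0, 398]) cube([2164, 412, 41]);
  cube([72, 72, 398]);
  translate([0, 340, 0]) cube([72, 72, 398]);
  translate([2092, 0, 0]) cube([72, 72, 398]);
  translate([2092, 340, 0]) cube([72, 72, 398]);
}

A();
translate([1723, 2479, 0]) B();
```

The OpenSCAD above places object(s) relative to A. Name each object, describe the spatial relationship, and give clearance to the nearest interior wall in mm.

Clearances: x = 1625, y = 2381; minimum 1625 mm.

A is a house frame. B is a bench. The bench sits inside the house frame, centred. The clearance to the nearest interior wall is 1625 mm.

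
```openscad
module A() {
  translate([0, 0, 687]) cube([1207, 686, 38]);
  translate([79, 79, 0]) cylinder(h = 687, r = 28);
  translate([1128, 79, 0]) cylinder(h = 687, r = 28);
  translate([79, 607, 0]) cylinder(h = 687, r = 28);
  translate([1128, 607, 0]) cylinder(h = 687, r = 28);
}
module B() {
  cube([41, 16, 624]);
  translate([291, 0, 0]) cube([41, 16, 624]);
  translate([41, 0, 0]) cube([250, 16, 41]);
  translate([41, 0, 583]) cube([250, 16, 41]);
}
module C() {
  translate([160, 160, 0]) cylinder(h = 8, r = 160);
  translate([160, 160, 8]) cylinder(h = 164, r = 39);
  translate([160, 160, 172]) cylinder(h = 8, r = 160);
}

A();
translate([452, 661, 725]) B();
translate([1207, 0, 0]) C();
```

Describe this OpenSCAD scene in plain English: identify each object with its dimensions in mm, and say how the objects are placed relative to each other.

A is a table with a 1207×686 mm rectangular top, 38 mm thick, top surface at z = 725 mm, supported by four round legs of 56 mm diameter, each leg's bounding box inset 51 mm from the nearest pair of top edges, running from the floor.

B is a rectangular picture frame lying in the x–z plane (depth along y). The opening is 250 mm wide (x) by 542 mm tall (z), surrounded by a border 41 mm wide on all four sides. The frame is 16 mm deep and is made of two full-height vertical stiles with two horizontal rails fitted between them.

C is a spool: two coaxial disc flanges of radius 160 mm and thickness 8 mm, joined by a core cylinder of radius 39 mm and height 164 mm. The lower flange rests on z = 0 and the three cylinders share a vertical axis.

The picture frame is on top of the table. The spool is against the table's +x side, with their −y faces flush.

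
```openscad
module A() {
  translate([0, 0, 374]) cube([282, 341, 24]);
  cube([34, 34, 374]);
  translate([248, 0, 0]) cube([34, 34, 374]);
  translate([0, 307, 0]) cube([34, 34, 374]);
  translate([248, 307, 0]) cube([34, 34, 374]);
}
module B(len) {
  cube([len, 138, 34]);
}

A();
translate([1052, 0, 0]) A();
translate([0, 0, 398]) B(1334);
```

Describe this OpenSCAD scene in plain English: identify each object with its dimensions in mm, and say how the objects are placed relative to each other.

A is a simple wooden stool: a rectangular seat 282 mm (x) by 341 mm (y), 24 mm thick, top face at z = 398 mm, on four square legs, each 34×34 mm in cross-section. The legs rest on z = 0, each flush with a corner of the seat.

B is a rectangular beam 1334 mm long (x), 138 mm deep (y), 34 mm thick (z).

The beam spans the tops of two stools placed 770 mm apart, resting at z = 398 mm.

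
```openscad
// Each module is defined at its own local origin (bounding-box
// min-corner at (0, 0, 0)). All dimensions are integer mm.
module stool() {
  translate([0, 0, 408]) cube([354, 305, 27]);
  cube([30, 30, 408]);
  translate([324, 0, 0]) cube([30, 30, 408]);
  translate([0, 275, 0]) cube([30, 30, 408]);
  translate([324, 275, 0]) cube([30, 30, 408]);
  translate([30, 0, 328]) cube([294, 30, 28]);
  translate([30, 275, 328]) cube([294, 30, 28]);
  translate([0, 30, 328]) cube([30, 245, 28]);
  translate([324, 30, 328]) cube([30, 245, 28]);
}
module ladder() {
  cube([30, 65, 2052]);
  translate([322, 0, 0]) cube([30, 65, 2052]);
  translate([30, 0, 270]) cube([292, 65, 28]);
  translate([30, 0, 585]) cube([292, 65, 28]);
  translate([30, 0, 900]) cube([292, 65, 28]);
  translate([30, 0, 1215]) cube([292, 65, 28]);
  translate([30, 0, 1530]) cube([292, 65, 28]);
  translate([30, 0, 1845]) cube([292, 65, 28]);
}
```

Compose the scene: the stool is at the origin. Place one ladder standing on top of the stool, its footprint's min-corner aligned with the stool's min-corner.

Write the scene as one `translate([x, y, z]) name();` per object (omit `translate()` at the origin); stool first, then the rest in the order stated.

stool();
translate([0, 0, 435]) ladder();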